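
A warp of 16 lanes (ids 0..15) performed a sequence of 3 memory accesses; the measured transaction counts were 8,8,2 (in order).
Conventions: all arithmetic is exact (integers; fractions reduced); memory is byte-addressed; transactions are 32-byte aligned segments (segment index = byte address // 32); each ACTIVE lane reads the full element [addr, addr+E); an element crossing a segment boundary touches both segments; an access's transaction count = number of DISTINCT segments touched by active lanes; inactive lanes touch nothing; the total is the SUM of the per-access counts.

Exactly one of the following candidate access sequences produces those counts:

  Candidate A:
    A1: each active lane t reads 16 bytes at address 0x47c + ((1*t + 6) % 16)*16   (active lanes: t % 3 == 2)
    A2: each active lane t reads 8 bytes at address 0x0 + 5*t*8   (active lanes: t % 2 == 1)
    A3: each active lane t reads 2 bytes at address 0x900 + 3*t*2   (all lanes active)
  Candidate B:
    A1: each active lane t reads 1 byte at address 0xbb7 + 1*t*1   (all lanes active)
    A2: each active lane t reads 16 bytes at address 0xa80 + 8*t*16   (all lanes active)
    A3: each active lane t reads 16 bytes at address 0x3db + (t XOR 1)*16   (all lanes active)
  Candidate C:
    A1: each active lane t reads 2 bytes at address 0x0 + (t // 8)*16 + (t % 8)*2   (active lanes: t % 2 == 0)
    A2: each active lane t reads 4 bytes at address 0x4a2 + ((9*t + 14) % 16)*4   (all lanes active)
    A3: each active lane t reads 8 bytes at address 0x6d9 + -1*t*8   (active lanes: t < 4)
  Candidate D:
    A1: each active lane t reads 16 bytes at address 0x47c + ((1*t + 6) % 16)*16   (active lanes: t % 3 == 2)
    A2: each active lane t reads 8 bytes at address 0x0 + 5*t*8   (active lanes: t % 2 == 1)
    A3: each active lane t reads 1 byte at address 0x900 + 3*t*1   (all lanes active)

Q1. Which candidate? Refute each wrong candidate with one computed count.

A: A3 gives 3 transactions, not 2
B: A1 gives 2 transactions, not 8
C: A1 gives 1 transaction, not 8
D: all counts match (8,8,2)

Answer: D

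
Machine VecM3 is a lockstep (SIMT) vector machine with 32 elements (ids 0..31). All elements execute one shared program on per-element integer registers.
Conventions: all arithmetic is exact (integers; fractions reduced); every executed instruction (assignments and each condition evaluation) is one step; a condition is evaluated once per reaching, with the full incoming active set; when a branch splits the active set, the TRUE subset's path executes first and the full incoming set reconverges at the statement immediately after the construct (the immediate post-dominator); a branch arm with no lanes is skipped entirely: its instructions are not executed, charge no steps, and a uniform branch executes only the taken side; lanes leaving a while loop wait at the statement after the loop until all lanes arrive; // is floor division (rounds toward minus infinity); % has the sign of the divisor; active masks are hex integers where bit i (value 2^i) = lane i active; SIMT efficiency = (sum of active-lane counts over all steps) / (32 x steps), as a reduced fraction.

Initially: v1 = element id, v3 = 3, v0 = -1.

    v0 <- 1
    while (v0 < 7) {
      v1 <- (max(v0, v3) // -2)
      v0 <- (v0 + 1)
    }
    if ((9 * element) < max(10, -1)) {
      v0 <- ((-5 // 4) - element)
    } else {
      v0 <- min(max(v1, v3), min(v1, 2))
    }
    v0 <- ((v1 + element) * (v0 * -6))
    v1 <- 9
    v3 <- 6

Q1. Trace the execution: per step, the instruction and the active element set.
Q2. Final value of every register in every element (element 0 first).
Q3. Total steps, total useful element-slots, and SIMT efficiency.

step 0: v0 <- 1                      0xffffffff
step 1: eval (v0 < 7)                0xffffffff
step 2: v1 <- (max(v0, v3) // -2)    0xffffffff
step 3: v0 <- (v0 + 1)               0xffffffff
step 4: eval (v0 < 7)                0xffffffff
step 5: v1 <- (max(v0, v3) // -2)    0xffffffff
step 6: v0 <- (v0 + 1)               0xffffffff
step 7: eval (v0 < 7)                0xffffffff
step 8: v1 <- (max(v0, v3) // -2)    0xffffffff
step 9: v0 <- (v0 + 1)               0xffffffff
step 10: eval (v0 < 7)                0xffffffff
step 11: v1 <- (max(v0, v3) // -2)    0xffffffff
step 12: v0 <- (v0 + 1)               0xffffffff
step 13: eval (v0 < 7)                0xffffffff
step 14: v1 <- (max(v0, v3) // -2)    0xffffffff
step 15: v0 <- (v0 + 1)               0xffffffff
step 16: eval (v0 < 7)                0xffffffff
step 17: v1 <- (max(v0, v3) // -2)    0xffffffff
step 18: v0 <- (v0 + 1)               0xffffffff
step 19: eval (v0 < 7)                0xffffffff
step 20: eval ((9 * element) < max(10, -1)) 0xffffffff
step 21: v0 <- ((-5 // 4) - element)  0x00000003
step 22: v0 <- min(max(v1, v3), min(v1, 2)) 0xfffffffc
step 23: v0 <- ((v1 + element) * (v0 * -6)) 0xffffffff
step 24: v1 <- 9                      0xffffffff
step 25: v3 <- 6                      0xffffffff

Answer: 26 steps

v1: 9,9,9,9,9,9,9,9,9,9,9,9,9,9,9,9,9,9,9,9,9,9,9,9,9,9,9,9,9,9,9,9
v3: 6,6,6,6,6,6,6,6,6,6,6,6,6,6,6,6,6,6,6,6,6,6,6,6,6,6,6,6,6,6,6,6
v0: -36,-36,-18,0,18,36,54,72,90,108,126,144,162,180,198,216,234,252,270,288,306,324,342,360,378,396,414,432,450,468,486,504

steps = 26; useful = 800; efficiency = 800/832 = 25/26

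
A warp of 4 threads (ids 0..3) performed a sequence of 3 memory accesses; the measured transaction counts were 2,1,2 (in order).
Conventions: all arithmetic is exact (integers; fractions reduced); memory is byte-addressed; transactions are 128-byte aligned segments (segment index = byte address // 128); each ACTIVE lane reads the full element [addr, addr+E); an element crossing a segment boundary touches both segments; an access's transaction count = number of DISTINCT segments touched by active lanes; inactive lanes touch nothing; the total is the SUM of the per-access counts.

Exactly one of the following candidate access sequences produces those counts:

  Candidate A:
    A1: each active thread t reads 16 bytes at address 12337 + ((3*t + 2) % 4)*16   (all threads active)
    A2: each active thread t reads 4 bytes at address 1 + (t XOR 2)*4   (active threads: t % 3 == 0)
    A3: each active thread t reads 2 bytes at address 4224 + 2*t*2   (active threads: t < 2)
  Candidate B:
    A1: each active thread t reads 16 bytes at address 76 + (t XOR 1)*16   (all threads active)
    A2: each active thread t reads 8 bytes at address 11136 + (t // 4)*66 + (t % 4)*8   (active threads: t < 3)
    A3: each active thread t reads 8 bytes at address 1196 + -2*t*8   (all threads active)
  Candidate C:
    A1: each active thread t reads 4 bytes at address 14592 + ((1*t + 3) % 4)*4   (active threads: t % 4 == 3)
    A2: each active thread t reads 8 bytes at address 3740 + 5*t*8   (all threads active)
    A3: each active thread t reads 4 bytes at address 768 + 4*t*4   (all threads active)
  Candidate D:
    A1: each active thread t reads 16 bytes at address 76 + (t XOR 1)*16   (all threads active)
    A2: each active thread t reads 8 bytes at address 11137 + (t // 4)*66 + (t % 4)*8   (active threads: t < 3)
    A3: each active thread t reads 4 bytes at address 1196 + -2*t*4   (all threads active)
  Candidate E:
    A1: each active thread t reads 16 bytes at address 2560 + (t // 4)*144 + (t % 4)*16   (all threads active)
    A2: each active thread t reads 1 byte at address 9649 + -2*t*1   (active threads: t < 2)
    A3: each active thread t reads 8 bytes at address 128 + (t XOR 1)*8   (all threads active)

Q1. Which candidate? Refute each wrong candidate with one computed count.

A: A1 gives 1 transaction, not 2
C: A1 gives 1 transaction, not 2
D: A3 gives 1 transaction, not 2
E: A1 gives 1 transaction, not 2
B: all counts match (2,1,2)

Answer: B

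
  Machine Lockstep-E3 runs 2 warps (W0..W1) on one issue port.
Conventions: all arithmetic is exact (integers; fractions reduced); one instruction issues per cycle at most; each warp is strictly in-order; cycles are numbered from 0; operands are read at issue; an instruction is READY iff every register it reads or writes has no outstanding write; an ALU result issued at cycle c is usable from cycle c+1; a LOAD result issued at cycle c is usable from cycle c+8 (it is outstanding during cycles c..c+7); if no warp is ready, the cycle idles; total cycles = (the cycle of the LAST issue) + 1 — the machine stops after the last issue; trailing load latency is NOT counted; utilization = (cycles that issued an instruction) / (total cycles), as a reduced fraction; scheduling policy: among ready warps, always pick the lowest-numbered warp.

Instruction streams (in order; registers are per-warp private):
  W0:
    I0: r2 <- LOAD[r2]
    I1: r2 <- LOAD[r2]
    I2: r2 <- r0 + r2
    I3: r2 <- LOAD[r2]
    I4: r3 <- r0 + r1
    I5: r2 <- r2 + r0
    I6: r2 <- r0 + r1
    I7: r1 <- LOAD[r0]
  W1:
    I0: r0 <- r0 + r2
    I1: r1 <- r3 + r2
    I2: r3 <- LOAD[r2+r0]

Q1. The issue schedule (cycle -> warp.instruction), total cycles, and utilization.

cycle 0: W0.I0
cycle 1: W1.I0
cycle 2: W1.I1
cycle 3: W1.I2
cycle 4: idle
cycle 5: idle
cycle 6: idle
cycle 7: idle
cycle 8: W0.I1
cycle 9: idle
cycle 10: idle
cycle 11: idle
cycle 12: idle
cycle 13: idle
cycle 14: idle
cycle 15: idle
cycle 16: W0.I2
cycle 17: W0.I3
cycle 18: W0.I4
cycle 19: idle
cycle 20: idle
cycle 21: idle
cycle 22: idle
cycle 23: idle
cycle 24: idle
cycle 25: W0.I5
cycle 26: W0.I6
cycle 27: W0.I7

Answer: 28 cycles, utilization 11/28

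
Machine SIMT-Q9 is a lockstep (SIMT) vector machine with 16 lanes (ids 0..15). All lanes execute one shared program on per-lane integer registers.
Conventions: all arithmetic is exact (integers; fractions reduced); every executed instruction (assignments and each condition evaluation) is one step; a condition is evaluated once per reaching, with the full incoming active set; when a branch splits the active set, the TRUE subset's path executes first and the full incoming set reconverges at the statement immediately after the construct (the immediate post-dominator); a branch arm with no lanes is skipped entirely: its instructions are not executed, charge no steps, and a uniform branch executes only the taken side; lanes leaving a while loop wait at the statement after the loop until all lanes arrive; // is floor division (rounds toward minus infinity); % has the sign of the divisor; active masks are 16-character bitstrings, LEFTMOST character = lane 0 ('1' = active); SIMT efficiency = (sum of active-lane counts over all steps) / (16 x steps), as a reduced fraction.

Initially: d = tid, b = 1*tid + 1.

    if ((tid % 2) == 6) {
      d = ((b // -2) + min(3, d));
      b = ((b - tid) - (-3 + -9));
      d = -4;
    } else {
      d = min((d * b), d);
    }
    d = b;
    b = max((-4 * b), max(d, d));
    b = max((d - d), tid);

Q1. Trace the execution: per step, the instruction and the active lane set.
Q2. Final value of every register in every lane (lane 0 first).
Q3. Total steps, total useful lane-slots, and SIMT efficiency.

step 0: eval ((tid % 2) == 6)        1111111111111111
step 1: d <- min((d * b), d)         1111111111111111
step 2: d <- b                       1111111111111111
step 3: b <- max((-4 * b), max(d, d)) 1111111111111111
step 4: b <- max((d - d), tid)       1111111111111111

Answer: 5 steps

d: 1,2,3,4,5,6,7,8,9,10,11,12,13,14,15,16
b: 0,1,2,3,4,5,6,7,8,9,10,11,12,13,14,15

steps = 5; useful = 80; efficiency = 80/80 = 1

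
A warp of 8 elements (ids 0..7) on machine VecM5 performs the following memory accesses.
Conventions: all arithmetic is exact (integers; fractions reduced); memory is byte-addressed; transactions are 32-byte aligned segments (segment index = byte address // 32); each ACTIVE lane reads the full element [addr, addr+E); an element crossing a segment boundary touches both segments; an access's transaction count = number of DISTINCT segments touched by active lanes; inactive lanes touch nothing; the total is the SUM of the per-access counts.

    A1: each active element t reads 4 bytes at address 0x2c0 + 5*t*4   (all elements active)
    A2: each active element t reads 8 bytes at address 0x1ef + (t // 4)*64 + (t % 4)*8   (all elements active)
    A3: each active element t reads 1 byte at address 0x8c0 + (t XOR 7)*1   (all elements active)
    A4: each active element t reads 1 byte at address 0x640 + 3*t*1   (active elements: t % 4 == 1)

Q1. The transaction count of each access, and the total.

A1: 5 transactions
A2: 4 transactions
A3: 1 transaction
A4: 1 transaction

Answer: 5,4,1,1; total 11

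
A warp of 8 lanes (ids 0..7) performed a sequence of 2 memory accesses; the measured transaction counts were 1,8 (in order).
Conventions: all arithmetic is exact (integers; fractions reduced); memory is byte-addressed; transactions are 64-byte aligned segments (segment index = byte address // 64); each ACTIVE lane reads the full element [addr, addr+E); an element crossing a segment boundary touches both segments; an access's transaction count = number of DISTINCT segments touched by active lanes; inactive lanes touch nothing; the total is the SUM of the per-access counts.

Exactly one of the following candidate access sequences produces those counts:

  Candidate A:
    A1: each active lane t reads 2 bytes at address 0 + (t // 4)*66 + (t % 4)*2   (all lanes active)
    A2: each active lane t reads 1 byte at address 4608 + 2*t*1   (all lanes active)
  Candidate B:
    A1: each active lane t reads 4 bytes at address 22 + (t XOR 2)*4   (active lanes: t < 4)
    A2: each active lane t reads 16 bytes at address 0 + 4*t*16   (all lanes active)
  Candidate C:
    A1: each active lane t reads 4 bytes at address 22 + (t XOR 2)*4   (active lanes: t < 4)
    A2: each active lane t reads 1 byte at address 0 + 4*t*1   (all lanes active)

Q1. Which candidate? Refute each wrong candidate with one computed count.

A: A1 gives 2 transactions, not 1
C: A2 gives 1 transaction, not 8
B: all counts match (1,8)

Answer: B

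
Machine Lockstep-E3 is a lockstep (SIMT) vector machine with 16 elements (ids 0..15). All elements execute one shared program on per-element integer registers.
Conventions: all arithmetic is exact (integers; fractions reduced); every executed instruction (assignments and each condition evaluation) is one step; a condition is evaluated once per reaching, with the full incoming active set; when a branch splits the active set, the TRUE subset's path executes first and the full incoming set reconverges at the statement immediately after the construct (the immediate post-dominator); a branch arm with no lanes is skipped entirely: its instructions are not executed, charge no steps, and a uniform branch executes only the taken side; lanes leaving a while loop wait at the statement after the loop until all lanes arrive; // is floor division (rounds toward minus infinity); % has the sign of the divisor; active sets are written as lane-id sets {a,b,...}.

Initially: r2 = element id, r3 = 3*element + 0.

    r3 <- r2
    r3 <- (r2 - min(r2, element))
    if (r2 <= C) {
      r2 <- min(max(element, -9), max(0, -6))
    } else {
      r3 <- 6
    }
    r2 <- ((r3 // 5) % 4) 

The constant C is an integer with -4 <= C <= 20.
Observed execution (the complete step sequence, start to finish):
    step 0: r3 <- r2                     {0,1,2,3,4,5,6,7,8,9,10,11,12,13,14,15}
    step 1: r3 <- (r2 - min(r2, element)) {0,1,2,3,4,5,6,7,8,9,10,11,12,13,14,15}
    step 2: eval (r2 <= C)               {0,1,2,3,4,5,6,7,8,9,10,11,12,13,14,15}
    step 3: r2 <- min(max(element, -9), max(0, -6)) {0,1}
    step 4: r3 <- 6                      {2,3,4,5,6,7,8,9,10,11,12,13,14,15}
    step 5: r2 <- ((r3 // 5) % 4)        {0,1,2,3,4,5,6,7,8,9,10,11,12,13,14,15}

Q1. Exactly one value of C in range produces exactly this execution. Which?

Answer: C = 1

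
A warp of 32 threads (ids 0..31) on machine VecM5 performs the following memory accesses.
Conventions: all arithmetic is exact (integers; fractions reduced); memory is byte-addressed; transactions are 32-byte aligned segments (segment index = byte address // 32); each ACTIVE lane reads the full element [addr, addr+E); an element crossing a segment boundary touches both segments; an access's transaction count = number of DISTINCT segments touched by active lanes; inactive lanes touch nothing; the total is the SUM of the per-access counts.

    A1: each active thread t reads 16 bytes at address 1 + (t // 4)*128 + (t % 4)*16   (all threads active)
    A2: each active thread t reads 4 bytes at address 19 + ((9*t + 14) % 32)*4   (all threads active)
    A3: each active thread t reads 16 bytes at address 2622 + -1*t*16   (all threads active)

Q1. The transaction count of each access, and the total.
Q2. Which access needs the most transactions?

A1: 24 transactions
A2: 5 transactions
A3: 17 transactions

Answer: 24,5,17; total 46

Answer: A1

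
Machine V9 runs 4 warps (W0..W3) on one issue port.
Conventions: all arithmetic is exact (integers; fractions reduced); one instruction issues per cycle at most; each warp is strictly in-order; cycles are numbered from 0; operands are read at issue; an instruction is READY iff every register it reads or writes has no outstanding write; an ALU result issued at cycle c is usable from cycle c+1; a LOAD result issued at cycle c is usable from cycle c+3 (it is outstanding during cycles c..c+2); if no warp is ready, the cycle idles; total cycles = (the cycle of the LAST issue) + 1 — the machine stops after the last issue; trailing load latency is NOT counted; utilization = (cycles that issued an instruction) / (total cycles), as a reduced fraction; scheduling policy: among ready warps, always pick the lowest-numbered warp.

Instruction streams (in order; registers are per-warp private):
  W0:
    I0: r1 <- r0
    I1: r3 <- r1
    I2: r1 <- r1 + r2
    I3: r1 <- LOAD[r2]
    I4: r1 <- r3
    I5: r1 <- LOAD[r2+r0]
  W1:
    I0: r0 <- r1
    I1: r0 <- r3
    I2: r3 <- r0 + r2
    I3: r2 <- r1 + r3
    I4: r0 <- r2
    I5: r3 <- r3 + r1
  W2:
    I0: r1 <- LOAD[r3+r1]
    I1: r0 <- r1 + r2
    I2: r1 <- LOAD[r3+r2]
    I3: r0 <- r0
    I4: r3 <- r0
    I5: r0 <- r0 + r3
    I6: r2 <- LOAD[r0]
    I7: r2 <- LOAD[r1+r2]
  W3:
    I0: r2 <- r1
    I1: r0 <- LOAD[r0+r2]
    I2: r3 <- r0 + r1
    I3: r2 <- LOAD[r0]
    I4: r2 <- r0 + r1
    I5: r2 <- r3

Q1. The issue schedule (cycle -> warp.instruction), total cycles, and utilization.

cycle 0: W0.I0
cycle 1: W0.I1
cycle 2: W0.I2
cycle 3: W0.I3
cycle 4: W1.I0
cycle 5: W1.I1
cycle 6: W0.I4
cycle 7: W0.I5
cycle 8: W1.I2
cycle 9: W1.I3
cycle 10: W1.I4
cycle 11: W1.I5
cycle 12: W2.I0
cycle 13: W3.I0
cycle 14: W3.I1
cycle 15: W2.I1
cycle 16: W2.I2
cycle 17: W2.I3
cycle 18: W2.I4
cycle 19: W2.I5
cycle 20: W2.I6
cycle 21: W3.I2
cycle 22: W3.I3
cycle 23: W2.I7
cycle 24: idle
cycle 25: W3.I4
cycle 26: W3.I5

Answer: 27 cycles, utilization 26/27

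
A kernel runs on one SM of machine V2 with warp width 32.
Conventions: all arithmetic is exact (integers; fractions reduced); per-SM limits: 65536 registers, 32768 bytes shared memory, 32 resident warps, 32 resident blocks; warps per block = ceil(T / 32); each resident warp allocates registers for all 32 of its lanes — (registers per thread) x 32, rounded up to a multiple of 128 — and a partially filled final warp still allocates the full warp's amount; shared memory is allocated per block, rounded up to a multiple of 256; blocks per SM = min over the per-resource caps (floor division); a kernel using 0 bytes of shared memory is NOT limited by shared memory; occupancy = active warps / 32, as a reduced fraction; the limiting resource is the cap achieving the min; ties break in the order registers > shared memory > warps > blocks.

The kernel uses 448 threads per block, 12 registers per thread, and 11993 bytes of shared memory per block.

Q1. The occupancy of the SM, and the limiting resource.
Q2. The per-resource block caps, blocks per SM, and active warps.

Answer: occupancy 7/8, limited by shared memory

registers: 12 blocks
shared memory: 2 blocks
warps: 2 blocks
blocks: 32 blocks

Answer: 2 blocks, 28 active warps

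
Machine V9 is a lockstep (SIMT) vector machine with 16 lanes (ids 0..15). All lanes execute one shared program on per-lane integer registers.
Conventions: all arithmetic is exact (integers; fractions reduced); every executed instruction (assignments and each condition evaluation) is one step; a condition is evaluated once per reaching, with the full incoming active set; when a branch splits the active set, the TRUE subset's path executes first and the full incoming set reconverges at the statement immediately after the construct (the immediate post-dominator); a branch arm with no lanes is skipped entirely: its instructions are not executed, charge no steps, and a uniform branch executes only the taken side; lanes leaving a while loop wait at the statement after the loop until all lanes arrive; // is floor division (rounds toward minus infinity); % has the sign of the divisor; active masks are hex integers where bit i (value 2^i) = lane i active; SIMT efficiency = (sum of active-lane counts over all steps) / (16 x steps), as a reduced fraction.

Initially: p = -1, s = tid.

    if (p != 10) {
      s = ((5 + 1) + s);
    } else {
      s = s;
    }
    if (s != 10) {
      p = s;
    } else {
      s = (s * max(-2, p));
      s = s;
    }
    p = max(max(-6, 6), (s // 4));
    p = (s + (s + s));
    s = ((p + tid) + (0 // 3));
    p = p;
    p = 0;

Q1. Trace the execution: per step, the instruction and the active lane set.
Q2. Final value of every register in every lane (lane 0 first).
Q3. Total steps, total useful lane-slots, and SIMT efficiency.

step 0: eval (p != 10)               0xffff
step 1: s <- ((5 + 1) + s)           0xffff
step 2: eval (s != 10)               0xffff
step 3: p <- s                       0xffef
step 4: s <- (s * max(-2, p))        0x0010
step 5: s <- s                       0x0010
step 6: p <- max(max(-6, 6), (s // 4)) 0xffff
step 7: p <- (s + (s + s))           0xffff
step 8: s <- ((p + tid) + (0 // 3))  0xffff
step 9: p <- p                       0xffff
step 10: p <- 0                       0xffff

Answer: 11 steps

p: 0,0,0,0,0,0,0,0,0,0,0,0,0,0,0,0
s: 18,22,26,30,-26,38,42,46,50,54,58,62,66,70,74,78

steps = 11; useful = 145; efficiency = 145/176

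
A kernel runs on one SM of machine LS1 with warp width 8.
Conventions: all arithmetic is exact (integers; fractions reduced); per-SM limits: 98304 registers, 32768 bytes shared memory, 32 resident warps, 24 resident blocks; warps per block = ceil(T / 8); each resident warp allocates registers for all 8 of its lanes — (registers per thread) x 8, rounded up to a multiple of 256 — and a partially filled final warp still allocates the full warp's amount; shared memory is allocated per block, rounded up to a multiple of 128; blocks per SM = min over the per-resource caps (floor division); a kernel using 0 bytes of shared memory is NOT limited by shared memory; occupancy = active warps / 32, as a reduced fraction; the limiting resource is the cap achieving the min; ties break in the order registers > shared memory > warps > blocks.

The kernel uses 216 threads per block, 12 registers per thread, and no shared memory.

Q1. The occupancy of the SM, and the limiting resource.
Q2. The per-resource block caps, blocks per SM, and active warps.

Answer: occupancy 27/32, limited by warps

registers: 14 blocks
shared memory: no limit (kernel uses none)
warps: 1 block
blocks: 24 blocks

Answer: 1 block, 27 active warps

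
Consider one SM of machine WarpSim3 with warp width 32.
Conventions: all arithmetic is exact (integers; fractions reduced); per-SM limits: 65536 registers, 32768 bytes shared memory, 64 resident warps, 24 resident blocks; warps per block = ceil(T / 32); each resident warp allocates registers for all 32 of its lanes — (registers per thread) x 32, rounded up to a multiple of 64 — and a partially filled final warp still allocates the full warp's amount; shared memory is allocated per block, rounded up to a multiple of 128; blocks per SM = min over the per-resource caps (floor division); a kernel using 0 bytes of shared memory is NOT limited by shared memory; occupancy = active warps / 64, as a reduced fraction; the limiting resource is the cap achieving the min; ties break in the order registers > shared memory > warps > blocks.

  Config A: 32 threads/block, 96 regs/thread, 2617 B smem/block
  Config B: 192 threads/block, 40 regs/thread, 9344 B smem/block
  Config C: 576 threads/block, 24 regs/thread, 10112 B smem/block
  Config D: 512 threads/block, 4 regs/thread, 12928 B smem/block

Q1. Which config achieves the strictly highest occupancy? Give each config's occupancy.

occupancies: A 3/16, B 9/32, C 27/32, D 1/2

Answer: C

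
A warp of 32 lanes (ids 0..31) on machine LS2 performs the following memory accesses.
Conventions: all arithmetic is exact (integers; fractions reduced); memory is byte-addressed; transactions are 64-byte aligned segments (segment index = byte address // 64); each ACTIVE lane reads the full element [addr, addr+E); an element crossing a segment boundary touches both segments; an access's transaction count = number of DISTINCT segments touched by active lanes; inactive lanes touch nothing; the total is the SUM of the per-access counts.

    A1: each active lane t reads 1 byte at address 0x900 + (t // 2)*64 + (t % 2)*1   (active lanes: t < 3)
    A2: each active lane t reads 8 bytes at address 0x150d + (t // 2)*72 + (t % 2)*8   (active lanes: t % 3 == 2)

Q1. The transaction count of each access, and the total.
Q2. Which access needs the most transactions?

A1: 2 transactions
A2: 11 transactions

Answer: 2,11; total 13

Answer: A2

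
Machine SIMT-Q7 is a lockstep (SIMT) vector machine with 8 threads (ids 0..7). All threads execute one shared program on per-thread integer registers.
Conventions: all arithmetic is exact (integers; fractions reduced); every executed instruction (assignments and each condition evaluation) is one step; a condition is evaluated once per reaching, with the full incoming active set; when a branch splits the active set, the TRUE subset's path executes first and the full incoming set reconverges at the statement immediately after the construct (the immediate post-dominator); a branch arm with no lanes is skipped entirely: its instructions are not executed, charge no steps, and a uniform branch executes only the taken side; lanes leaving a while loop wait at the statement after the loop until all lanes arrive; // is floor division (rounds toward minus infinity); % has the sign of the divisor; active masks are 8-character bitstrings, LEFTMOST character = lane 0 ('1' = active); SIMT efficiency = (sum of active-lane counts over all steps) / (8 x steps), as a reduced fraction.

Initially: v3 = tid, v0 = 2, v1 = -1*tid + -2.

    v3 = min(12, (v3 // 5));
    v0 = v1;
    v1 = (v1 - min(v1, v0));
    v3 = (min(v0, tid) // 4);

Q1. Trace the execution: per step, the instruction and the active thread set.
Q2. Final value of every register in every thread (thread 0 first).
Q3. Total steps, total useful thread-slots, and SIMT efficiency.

step 0: v3 <- min(12, (v3 // 5))     11111111
step 1: v0 <- v1                     11111111
step 2: v1 <- (v1 - min(v1, v0))     11111111
step 3: v3 <- (min(v0, tid) // 4)    11111111

Answer: 4 steps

v3: -1,-1,-1,-2,-2,-2,-2,-3
v0: -2,-3,-4,-5,-6,-7,-8,-9
v1: 0,0,0,0,0,0,0,0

steps = 4; useful = 32; efficiency = 32/32 = 1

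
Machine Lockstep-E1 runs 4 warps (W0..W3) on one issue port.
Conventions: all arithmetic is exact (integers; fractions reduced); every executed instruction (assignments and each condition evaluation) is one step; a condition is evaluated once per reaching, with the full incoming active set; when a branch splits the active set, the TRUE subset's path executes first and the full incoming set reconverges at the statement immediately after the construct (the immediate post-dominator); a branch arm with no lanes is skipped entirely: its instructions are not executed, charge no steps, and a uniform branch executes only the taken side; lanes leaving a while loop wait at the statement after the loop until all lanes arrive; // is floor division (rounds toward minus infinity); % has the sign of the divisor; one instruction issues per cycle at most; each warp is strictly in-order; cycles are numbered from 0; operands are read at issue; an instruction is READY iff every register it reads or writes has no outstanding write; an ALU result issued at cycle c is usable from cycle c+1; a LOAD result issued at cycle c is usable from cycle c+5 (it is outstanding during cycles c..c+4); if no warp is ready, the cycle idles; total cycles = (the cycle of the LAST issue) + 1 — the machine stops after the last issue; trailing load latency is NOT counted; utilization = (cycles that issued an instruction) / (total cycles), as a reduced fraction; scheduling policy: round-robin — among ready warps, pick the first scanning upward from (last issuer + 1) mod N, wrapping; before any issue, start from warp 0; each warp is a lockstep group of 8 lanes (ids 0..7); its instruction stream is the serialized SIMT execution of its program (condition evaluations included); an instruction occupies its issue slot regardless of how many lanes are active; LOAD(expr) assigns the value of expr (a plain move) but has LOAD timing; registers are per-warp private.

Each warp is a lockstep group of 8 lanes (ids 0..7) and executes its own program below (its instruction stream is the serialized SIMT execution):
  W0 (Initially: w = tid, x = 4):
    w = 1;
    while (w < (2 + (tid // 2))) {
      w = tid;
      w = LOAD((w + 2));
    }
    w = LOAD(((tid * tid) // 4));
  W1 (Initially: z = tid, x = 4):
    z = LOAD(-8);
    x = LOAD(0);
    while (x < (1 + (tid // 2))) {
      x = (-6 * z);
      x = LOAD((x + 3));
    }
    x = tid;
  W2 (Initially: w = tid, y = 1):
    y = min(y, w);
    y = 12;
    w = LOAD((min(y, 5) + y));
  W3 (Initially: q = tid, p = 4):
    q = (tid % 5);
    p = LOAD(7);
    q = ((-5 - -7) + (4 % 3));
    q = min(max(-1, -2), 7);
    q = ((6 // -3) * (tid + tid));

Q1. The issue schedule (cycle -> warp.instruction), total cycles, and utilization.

cycle 0: W0.I0
cycle 1: W1.I0
cycle 2: W2.I0
cycle 3: W3.I0
cycle 4: W0.I1
cycle 5: W1.I1
cycle 6: W2.I1
cycle 7: W3.I1
cycle 8: W0.I2
cycle 9: W2.I2
cycle 10: W3.I2
cycle 11: W0.I3
cycle 12: W1.I2
cycle 13: W3.I3
cycle 14: W1.I3
cycle 15: W3.I4
cycle 16: W0.I4
cycle 17: W1.I4
cycle 18: W0.I5
cycle 19: idle
cycle 20: idle
cycle 21: idle
cycle 22: W1.I5
cycle 23: W1.I6

Answer: 24 cycles, utilization 7/8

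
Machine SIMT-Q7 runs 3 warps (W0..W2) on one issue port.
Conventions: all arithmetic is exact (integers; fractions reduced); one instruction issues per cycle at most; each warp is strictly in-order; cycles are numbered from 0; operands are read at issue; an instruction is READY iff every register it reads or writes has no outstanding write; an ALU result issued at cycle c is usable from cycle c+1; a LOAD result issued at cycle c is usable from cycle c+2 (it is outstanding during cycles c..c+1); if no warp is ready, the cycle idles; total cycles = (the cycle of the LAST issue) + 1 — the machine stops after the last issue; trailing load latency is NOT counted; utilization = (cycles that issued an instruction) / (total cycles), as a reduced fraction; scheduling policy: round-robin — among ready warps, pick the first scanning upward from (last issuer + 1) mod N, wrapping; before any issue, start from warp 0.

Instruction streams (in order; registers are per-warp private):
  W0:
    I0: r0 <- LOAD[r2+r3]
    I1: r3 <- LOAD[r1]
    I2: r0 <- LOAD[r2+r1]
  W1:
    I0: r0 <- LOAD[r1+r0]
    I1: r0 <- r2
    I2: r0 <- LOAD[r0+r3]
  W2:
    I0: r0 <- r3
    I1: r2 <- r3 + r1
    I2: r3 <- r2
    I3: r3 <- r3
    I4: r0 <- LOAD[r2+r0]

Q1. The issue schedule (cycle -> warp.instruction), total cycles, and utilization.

cycle 0: W0.I0
cycle 1: W1.I0
cycle 2: W2.I0
cycle 3: W0.I1
cycle 4: W1.I1
cycle 5: W2.I1
cycle 6: W0.I2
cycle 7: W1.I2
cycle 8: W2.I2
cycle 9: W2.I3
cycle 10: W2.I4

Answer: 11 cycles, utilization 1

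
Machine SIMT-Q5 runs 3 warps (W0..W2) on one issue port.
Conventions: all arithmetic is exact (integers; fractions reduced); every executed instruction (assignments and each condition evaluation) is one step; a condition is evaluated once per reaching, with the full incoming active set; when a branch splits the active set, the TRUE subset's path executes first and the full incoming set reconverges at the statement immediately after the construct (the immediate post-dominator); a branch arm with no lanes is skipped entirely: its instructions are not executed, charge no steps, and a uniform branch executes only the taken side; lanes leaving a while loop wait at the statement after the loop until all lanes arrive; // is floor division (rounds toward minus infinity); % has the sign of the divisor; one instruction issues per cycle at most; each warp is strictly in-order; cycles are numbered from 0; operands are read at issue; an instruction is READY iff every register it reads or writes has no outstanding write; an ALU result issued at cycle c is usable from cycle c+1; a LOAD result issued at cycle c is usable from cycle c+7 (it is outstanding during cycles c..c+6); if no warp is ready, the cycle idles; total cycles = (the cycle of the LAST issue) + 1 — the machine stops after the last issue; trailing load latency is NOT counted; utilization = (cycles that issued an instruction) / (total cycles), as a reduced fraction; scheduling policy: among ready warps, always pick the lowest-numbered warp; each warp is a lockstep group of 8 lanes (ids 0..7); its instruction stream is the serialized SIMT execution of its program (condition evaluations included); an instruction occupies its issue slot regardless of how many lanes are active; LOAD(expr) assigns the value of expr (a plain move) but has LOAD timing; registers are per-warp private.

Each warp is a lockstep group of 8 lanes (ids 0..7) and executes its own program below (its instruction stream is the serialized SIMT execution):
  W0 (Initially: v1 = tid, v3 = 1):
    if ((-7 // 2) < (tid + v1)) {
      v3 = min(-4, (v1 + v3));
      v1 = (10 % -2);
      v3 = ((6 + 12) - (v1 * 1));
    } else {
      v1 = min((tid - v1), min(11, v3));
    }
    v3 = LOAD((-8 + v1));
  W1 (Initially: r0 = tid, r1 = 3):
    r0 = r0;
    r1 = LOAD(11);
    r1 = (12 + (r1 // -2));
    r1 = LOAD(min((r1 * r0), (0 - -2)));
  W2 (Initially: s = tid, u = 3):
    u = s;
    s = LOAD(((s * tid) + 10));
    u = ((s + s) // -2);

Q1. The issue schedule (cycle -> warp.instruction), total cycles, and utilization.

cycle 0: W0.I0
cycle 1: W0.I1
cycle 2: W0.I2
cycle 3: W0.I3
cycle 4: W0.I4
cycle 5: W1.I0
cycle 6: W1.I1
cycle 7: W2.I0
cycle 8: W2.I1
cycle 9: idle
cycle 10: idle
cycle 11: idle
cycle 12: idle
cycle 13: W1.I2
cycle 14: W1.I3
cycle 15: W2.I2

Answer: 16 cycles, utilization 3/4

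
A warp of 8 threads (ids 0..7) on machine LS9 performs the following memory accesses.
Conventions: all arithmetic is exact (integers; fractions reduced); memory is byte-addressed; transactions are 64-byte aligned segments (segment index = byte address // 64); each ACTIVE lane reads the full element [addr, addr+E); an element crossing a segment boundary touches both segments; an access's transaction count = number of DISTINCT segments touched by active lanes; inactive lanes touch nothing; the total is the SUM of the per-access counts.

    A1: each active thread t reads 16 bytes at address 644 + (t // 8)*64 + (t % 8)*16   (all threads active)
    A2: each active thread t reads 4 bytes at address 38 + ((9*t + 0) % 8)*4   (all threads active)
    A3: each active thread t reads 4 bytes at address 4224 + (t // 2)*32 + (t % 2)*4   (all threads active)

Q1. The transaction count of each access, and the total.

A1: 3 transactions
A2: 2 transactions
A3: 2 transactions

Answer: 3,2,2; total 7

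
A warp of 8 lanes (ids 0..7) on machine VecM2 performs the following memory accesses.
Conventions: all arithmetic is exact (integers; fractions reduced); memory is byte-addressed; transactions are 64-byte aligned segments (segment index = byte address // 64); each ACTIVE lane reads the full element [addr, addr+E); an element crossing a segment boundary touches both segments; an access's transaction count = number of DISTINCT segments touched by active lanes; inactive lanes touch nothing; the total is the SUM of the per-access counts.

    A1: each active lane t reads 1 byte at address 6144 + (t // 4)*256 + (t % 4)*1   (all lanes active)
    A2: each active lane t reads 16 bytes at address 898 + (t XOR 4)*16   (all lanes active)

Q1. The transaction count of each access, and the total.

A1: 2 transactions
A2: 3 transactions

Answer: 2,3; total 5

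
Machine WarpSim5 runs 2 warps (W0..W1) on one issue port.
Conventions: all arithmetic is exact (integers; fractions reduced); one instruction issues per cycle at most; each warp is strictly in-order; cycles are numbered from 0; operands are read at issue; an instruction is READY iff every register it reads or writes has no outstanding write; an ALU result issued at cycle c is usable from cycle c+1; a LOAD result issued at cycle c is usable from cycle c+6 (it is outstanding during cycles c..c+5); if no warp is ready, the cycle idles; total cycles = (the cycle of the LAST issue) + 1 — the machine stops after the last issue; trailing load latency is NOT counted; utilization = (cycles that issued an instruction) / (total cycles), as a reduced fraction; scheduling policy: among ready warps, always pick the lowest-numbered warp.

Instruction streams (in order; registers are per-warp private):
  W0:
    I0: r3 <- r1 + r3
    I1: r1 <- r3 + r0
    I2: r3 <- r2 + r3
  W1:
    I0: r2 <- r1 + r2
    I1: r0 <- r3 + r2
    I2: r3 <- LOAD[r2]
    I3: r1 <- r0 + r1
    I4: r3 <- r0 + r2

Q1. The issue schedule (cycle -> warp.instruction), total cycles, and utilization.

cycle 0: W0.I0
cycle 1: W0.I1
cycle 2: W0.I2
cycle 3: W1.I0
cycle 4: W1.I1
cycle 5: W1.I2
cycle 6: W1.I3
cycle 7: idle
cycle 8: idle
cycle 9: idle
cycle 10: idle
cycle 11: W1.I4

Answer: 12 cycles, utilization 2/3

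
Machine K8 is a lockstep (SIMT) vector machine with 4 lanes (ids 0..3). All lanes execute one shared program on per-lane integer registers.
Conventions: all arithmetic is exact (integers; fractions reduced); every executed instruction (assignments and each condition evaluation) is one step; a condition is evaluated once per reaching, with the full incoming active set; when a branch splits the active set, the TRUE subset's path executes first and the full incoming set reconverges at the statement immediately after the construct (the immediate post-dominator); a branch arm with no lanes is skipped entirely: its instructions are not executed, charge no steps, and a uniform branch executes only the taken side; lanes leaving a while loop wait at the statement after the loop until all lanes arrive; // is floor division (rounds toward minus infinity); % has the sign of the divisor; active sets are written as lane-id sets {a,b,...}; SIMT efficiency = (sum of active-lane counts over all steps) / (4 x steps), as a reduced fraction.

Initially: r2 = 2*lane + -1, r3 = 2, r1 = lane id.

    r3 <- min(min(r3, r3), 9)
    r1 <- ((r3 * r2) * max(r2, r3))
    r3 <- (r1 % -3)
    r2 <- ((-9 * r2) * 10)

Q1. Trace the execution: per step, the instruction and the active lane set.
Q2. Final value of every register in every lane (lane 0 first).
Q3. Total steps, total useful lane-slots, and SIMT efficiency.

step 0: r3 <- min(min(r3, r3), 9)    {0,1,2,3}
step 1: r1 <- ((r3 * r2) * max(r2, r3)) {0,1,2,3}
step 2: r3 <- (r1 % -3)              {0,1,2,3}
step 3: r2 <- ((-9 * r2) * 10)       {0,1,2,3}

Answer: 4 steps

r2: 90,-90,-270,-450
r3: -1,-2,0,-1
r1: -4,4,18,50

steps = 4; useful = 16; efficiency = 16/16 = 1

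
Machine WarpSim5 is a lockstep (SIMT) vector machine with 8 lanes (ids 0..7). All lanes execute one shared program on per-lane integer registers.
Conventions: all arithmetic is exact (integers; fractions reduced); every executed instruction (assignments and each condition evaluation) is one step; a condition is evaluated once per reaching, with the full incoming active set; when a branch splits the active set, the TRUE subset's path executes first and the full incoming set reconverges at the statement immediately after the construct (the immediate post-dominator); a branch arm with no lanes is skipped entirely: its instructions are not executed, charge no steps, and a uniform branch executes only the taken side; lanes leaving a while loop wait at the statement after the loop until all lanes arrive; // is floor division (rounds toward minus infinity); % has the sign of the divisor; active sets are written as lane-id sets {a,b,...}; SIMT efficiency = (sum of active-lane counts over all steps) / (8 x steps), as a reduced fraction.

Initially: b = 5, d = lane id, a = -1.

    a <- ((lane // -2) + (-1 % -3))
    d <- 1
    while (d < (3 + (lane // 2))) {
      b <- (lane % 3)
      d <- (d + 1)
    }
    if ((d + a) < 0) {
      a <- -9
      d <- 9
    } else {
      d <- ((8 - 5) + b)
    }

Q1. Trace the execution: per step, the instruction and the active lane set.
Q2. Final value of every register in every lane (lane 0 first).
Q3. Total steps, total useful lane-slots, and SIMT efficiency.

step 0: a <- ((lane // -2) + (-1 % -3)) {0,1,2,3,4,5,6,7}
step 1: d <- 1                       {0,1,2,3,4,5,6,7}
step 2: eval (d < (3 + (lane // 2))) {0,1,2,3,4,5,6,7}
step 3: b <- (lane % 3)              {0,1,2,3,4,5,6,7}
step 4: d <- (d + 1)                 {0,1,2,3,4,5,6,7}
step 5: eval (d < (3 + (lane // 2))) {0,1,2,3,4,5,6,7}
step 6: b <- (lane % 3)              {0,1,2,3,4,5,6,7}
step 7: d <- (d + 1)                 {0,1,2,3,4,5,6,7}
step 8: eval (d < (3 + (lane // 2))) {0,1,2,3,4,5,6,7}
step 9: b <- (lane % 3)              {2,3,4,5,6,7}
step 10: d <- (d + 1)                 {2,3,4,5,6,7}
step 11: eval (d < (3 + (lane // 2))) {2,3,4,5,6,7}
step 12: b <- (lane % 3)              {4,5,6,7}
step 13: d <- (d + 1)                 {4,5,6,7}
step 14: eval (d < (3 + (lane // 2))) {4,5,6,7}
step 15: b <- (lane % 3)              {6,7}
step 16: d <- (d + 1)                 {6,7}
step 17: eval (d < (3 + (lane // 2))) {6,7}
step 18: eval ((d + a) < 0)           {0,1,2,3,4,5,6,7}
step 19: d <- ((8 - 5) + b)           {0,1,2,3,4,5,6,7}

Answer: 20 steps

b: 0,1,2,0,1,2,0,1
d: 3,4,5,3,4,5,3,4
a: -1,-2,-2,-3,-3,-4,-4,-5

steps = 20; useful = 124; efficiency = 124/160 = 31/40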